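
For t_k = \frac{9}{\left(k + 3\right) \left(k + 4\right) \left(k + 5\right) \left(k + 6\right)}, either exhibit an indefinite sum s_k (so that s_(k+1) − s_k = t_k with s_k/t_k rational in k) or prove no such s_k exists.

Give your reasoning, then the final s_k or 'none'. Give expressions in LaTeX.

s_k = \frac{k \left(k^{2} + 12 k + 47\right)}{20 \left(k + 3\right) \left(k + 4\right) \left(k + 5\right)}

Compute t_(k+1)/t_k: get (k + 3)/(k + 7).
Gosper form: A/B · C(k+1)/C(k) with A=k + 3, B=k + 7, C=1.
Need (k + 3)·f(k+1) − (k + 6)·f(k) = 1.
deg f ≤ 3 (via 1,1,0).
A polynomial solution: f(k) = k*(k**2 + 12*k + 47)/180.
So s_k = (B(k−1)f/C)·t_k = (k*(k + 6)*(k**2 + 12*k + 47)/180)·t_k = k*(k**2 + 12*k + 47)/(20*(k + 3)*(k + 4)*(k + 5)).
s_(k+1) − s_k = 9/(k**4 + 18*k**3 + 119*k**2 + 342*k + 360) = t_k.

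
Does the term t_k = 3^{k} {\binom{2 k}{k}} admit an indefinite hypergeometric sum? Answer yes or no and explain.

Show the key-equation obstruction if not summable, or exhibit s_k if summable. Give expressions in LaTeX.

No — key equation has no polynomial f.

t_(k+1)/t_k = 6*(2*k + 1)/(k + 1).
A = 12*k + 6, B = k + 1, C = 1.
Set up (12*k + 6)·f(k+1) − (k)·f(k) − (1) = 0.
Bound: deg f ≤ -1.
Bound -1 < 0, so the key equation has no polynomial solution.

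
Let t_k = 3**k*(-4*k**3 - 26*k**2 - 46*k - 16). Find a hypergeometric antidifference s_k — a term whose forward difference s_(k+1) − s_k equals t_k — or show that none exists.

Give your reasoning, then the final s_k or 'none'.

s_k = 2*3**k*(-k**3 - 2*k**2 - k + 2)

Step 1: r(k) = 3*(2*k**3 + 19*k**2 + 55*k + 46)/(2*k**3 + 13*k**2 + 23*k + 8).
Normal form (A,B,C) = (3, 1, k**3 + 13*k**2/2 + 23*k/2 + 4).
Key eq: (3)·f(k+1) = (1)·f(k) + (k**3 + 13*k**2/2 + 23*k/2 + 4).
deg f ≤ 3 (via 0,0,3).
Solve for f: f(k) = (k**3 + 2*k**2 + k - 2)/2 (degree 3 ≤ 3).
So s_k = (B(k−1)f/C)·t_k = ((k**3 + 2*k**2 + k - 2)/(2*k**3 + 13*k**2 + 23*k + 8))·t_k = 2*3**k*(-k**3 - 2*k**2 - k + 2).
Verify: 3**k*(-4*k**3 - 26*k**2 - 46*k - 16) matches t_k.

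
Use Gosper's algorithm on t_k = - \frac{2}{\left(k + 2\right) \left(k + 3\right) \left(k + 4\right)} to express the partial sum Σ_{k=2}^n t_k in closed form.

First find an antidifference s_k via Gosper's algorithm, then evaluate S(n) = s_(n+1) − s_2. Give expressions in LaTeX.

S(n) = \frac{- n^{2} - 7 n + 8}{20 \left(n^{2} + 7 n + 12\right)}

The ratio is (k + 2)/(k + 5).
Gosper form: A/B · C(k+1)/C(k) with A=k + 2, B=k + 5, C=1.
Key eq: (k + 2)·f(k+1) = (k + 4)·f(k) + (1).
deg f ≤ 2 (via 1,1,0).
Coefficient equations give f(k) = k*(k + 5)/12.
Get s_k = R·t_k = k*(-k - 5)/(6*(k + 2)*(k + 3)) with R(k) = B(k−1)f(k)/C(k) = k*(k + 4)*(k + 5)/12.
s_(k+1) − s_k = -2/(k**3 + 9*k**2 + 26*k + 24) = t_k.
Telescope: S(n) = s_(n+1) − s_(2) = (-n**2 - 7*n - 6)/(6*(n**2 + 7*n + 12)) − (-7/60) = (-n**2 - 7*n + 8)/(20*(n**2 + 7*n + 12)).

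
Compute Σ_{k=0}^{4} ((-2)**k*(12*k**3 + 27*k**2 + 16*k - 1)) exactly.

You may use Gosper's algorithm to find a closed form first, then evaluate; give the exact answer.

r(k) = 2*(-12*k**3 - 63*k**2 - 106*k - 54)/(12*k**3 + 27*k**2 + 16*k - 1) after simplifying.
Gosper form: A/B · C(k+1)/C(k) with A=-2, B=1, C=k**3 + 9*k**2/4 + 4*k/3 - 1/12.
Key eq: (-2)·f(k+1) = (1)·f(k) + (k**3 + 9*k**2/4 + 4*k/3 - 1/12).
Bound: deg f ≤ 3.
A polynomial solution: f(k) = -(k - 1)*(k + 1)*(4*k + 1)/12.
R(k) = B(k−1)·f(k)/C(k) = -(k - 1)*(k + 1)*(4*k + 1)/(12*k**3 + 27*k**2 + 16*k - 1); s_k = R·t_k = (-2)**k*(-4*k**3 - k**2 + 4*k + 1).
Δs = (-2)**k*(12*k**3 + 27*k**2 + 16*k - 1), as required.
Σ_(k=0)^(4) t_k = s_(5) − s_(0) = 16128 − (1) = 16127.

Σ = 16127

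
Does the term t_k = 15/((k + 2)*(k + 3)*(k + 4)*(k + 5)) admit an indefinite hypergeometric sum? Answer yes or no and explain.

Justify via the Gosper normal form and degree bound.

t_(k+1)/t_k = (k + 2)/(k + 6).
Take A(k)=k + 2, B(k)=k + 6, C(k)=1.
f must satisfy (k + 2)·f(k+1) − (k + 5)·f(k) = 1.
d = 3 from the (1,1,0) case.
Solve for f: f(k) = k*(k**2 + 9*k + 26)/72 (degree 3 ≤ 3).
Then R = B(k−1)f/C = k*(k + 5)*(k**2 + 9*k + 26)/72, so s_k = R(k)·t_k = 5*k*(k**2 + 9*k + 26)/(24*(k + 2)*(k + 3)*(k + 4)).
Verify: 15/(k**4 + 14*k**3 + 71*k**2 + 154*k + 120) matches t_k.

Yes. s_k = 5*k*(k**2 + 9*k + 26)/(24*(k + 2)*(k + 3)*(k + 4)).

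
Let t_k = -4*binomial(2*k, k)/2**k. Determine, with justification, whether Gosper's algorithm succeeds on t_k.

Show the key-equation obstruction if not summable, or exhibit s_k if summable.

The ratio is (2*k + 1)/(k + 1).
A = 2*k + 1, B = k + 1, C = 1.
Key eq: (2*k + 1)·f(k+1) = (k)·f(k) + (1).
deg f ≤ -1 (via 1,1,0).
Bound -1 < 0, so the key equation has no polynomial solution.

No — negative degree bound, so no certificate f.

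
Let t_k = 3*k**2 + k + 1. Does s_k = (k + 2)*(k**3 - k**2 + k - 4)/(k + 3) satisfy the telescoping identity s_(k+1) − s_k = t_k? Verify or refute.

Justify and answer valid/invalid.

s_(k+1) = (k + 3)*(k + (k + 1)**3 - (k + 1)**2 - 3)/(k + 4)
s_(k+1) − s_k = (3*k**4 + 20*k**3 + 33*k**2 + 16*k + 5)/(k**2 + 7*k + 12)
(s_(k+1) − s_k) − t_k = (-2*k**3 - 11*k**2 - 3*k - 7)/(k**2 + 7*k + 12)

Invalid: residual (-2*k**3 - 11*k**2 - 3*k - 7)/(k**2 + 7*k + 12) ≠ 0.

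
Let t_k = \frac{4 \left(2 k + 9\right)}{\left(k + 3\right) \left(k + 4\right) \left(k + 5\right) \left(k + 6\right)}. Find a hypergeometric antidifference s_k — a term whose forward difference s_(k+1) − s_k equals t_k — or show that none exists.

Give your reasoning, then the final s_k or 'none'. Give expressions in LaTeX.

Compute t_(k+1)/t_k: get (k + 3)*(2*k + 11)/((k + 7)*(2*k + 9)).
Gosper form: A/B · C(k+1)/C(k) with A=k + 3, B=k + 7, C=k + 9/2.
Need (k + 3)·f(k+1) − (k + 6)·f(k) = k + 9/2.
deg f ≤ 3 (via 1,1,1).
Solve for f: f(k) = k*(k + 4)*(k + 8)/30 (degree 3 ≤ 3).
Then R = B(k−1)f/C = k*(k + 4)*(k + 6)*(k + 8)/(15*(2*k + 9)), so s_k = R(k)·t_k = 4*k*(k + 8)/(15*(k**2 + 8*k + 15)).
Check: Δs_k = 4*(2*k + 9)/(k**4 + 18*k**3 + 119*k**2 + 342*k + 360). ✓

s_k = \frac{4 k \left(k + 8\right)}{15 \left(k^{2} + 8 k + 15\right)}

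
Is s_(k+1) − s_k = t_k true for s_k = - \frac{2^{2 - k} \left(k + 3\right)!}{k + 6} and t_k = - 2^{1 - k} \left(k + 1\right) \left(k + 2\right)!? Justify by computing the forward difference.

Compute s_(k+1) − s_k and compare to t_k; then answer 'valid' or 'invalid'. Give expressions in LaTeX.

s_(k+1) = -2**(1 - k)*factorial(k + 4)/(k + 7)
s_(k+1) − s_k = -2**(1 - k)*(k**2 + 8*k + 10)*factorial(k + 3)/((k + 6)*(k + 7))
(s_(k+1) − s_k) − t_k = 6*(k**2 + 7*k + 4)*factorial(k + 2)/(2**k*(k + 6)*(k + 7))

Invalid: residual \frac{6 \cdot 2^{- k} \left(k^{2} + 7 k + 4\right) \left(k + 2\right)!}{\left(k + 6\right) \left(k + 7\right)} ≠ 0.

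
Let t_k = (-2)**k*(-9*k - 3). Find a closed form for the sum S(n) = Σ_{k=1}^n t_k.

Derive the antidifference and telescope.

Compute t_(k+1)/t_k: get 2*(-3*k - 4)/(3*k + 1).
Factor: A=-2; B=1; C=k + 1/3.
Solve (-2)·f(k+1) − (1)·f(k) = k + 1/3.
Degrees (0,0,1) ⇒ d ≤ 1.
A polynomial solution: f(k) = -(3*k - 1)/9.
So s_k = (B(k−1)f/C)·t_k = (-(3*k - 1)/(3*(3*k + 1)))·t_k = (-2)**k*(3*k - 1).
Δs = (-2)**k*(-9*k - 3), as required.
Evaluate: s_(n+1) = (-2)**(n + 1)*(3*n + 2); subtract s_(1) = -4 ⇒ S(n) = -6*(-2)**n*n - 4*(-2)**n + 4.

S(n) = -6*(-2)**n*n - 4*(-2)**n + 4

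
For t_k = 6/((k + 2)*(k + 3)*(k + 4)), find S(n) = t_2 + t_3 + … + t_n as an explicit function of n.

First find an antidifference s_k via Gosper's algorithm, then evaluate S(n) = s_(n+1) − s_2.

Step 1: r(k) = (k + 2)/(k + 5).
Take A(k)=k + 2, B(k)=k + 5, C(k)=1.
Set up (k + 2)·f(k+1) − (k + 4)·f(k) − (1) = 0.
deg f ≤ 2 (via 1,1,0).
Coefficient equations give f(k) = k*(k + 5)/12.
Then R = B(k−1)f/C = k*(k + 4)*(k + 5)/12, so s_k = R(k)·t_k = k*(k + 5)/(2*(k + 2)*(k + 3)).
Δs = 6/(k**3 + 9*k**2 + 26*k + 24), as required.
s_(n+1) = (n**2 + 7*n + 6)/(2*(n**2 + 7*n + 12)) and s_(2) = 7/20, so S(n) = 3*(n**2 + 7*n - 8)/(20*(n**2 + 7*n + 12)).

S(n) = 3*(n**2 + 7*n - 8)/(20*(n**2 + 7*n + 12))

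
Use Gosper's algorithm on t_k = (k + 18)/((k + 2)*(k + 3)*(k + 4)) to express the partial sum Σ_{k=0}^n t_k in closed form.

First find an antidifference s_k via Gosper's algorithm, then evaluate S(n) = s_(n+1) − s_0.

S(n) = (5*n**2 + 32*n + 27)/(3*(n**2 + 7*n + 12))

Compute t_(k+1)/t_k: get (k + 2)*(k + 19)/((k + 5)*(k + 18)).
Take A(k)=k + 2, B(k)=k + 5, C(k)=k + 18.
Need (k + 2)·f(k+1) − (k + 4)·f(k) = k + 18.
From deg A=1, deg B=1, deg C=1: d=2.
Coefficient equations give f(k) = k*(5*k + 22)/3.
Then R = B(k−1)f/C = k*(k + 4)*(5*k + 22)/(3*(k + 18)), so s_k = R(k)·t_k = k*(5*k + 22)/(3*(k + 2)*(k + 3)).
Verify: (k + 18)/(k**3 + 9*k**2 + 26*k + 24) matches t_k.
Telescope: S(n) = s_(n+1) − s_(0) = (5*n**2 + 32*n + 27)/(3*(n**2 + 7*n + 12)) − (0) = (5*n**2 + 32*n + 27)/(3*(n**2 + 7*n + 12)).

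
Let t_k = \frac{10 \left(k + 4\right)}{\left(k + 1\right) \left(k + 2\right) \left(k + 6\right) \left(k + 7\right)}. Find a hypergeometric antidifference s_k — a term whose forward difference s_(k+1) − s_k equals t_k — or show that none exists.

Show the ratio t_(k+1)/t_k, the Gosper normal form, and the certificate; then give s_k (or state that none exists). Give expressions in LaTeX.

Ratio r(k) = (k + 1)*(k + 5)*(k + 6)/((k + 3)*(k + 4)*(k + 8)).
A = k + 1, B = k + 8, C = k**4 + 16*k**3 + 95*k**2 + 248*k + 240.
Key eq: (k + 1)·f(k+1) = (k + 7)·f(k) + (k**4 + 16*k**3 + 95*k**2 + 248*k + 240).
Degrees (1,1,4) ⇒ d ≤ 6.
Solve for f: f(k) = k*(k + 2)*(k + 3)*(k + 4)*(k + 5)*(k + 7)/12 (degree 6 ≤ 6).
R(k) = B(k−1)·f(k)/C(k) = k*(k + 2)*(k + 7)**2/(12*(k + 4)); s_k = R·t_k = 5*k*(k + 7)/(6*(k**2 + 7*k + 6)).
s_(k+1) − s_k = 10*(k + 4)/(k**4 + 16*k**3 + 83*k**2 + 152*k + 84) = t_k.

s_k = \frac{5 k \left(k + 7\right)}{6 \left(k^{2} + 7 k + 6\right)}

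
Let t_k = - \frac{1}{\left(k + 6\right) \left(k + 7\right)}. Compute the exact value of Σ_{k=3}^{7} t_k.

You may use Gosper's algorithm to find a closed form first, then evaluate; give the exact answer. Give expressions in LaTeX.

Σ = -5/126

t_(k+1)/t_k = (k + 6)/(k + 8).
Normal form (A,B,C) = (k + 6, k + 8, 1).
Need (k + 6)·f(k+1) − (k + 7)·f(k) = 1.
deg f ≤ 1 (via 1,1,0).
A polynomial solution: f(k) = k/6.
So s_k = (B(k−1)f/C)·t_k = (k*(k + 7)/6)·t_k = -k/(6*k + 36).
Check: Δs_k = -1/(k**2 + 13*k + 42). ✓
Evaluate s at k=8 and k=3: -2/21 and -1/18; difference -5/126.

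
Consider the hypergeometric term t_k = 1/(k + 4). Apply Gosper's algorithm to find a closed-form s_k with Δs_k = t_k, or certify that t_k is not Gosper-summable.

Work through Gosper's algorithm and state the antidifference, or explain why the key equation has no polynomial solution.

none — t_k is not Gosper-summable

Ratio r(k) = (k + 4)/(k + 5).
A = k + 4, B = k + 5, C = 1.
f must satisfy (k + 4)·f(k+1) − (k + 4)·f(k) = 1.
Degrees (1,1,0) ⇒ d ≤ 0.
Put f(k) = c0: A·f(k+1) − B(k−1)·f(k) − C = -1; need -1 = 0 — inconsistent ⇒ no f, not summable.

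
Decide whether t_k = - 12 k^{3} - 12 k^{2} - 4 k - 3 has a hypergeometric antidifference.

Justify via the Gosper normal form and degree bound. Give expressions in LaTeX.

The ratio is (12*k**3 + 48*k**2 + 64*k + 31)/(12*k**3 + 12*k**2 + 4*k + 3).
Factor: A=1; B=1; C=k**3 + k**2 + k/3 + 1/4.
Set up (1)·f(k+1) − (1)·f(k) − (k**3 + k**2 + k/3 + 1/4) = 0.
Degrees (0,0,3) ⇒ d ≤ 4.
Match coefficients ⇒ f(k) = k*(3*k**3 - 2*k**2 - k + 3)/12.
Certificate R = B(k−1)f/C = k*(3*k**3 - 2*k**2 - k + 3)/(12*k**3 + 12*k**2 + 4*k + 3) gives s_k = k*(-3*k**3 + 2*k**2 + k - 3).
Δs = -12*k**3 - 12*k**2 - 4*k - 3, as required.

Yes. s_k = k \left(- 3 k^{3} + 2 k^{2} + k - 3\right).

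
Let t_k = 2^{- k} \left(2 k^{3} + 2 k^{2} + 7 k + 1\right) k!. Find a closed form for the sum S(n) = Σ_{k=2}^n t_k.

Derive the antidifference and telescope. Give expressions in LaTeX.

S(n) = 2^{- n} \left(- 9 \cdot 2^{n} + 2 n^{3} n! + 6 n^{2} n! + 7 n n! + 3 n!\right)

r(k) = (2*k**4 + 10*k**3 + 25*k**2 + 29*k + 12)/(2*(2*k**3 + 2*k**2 + 7*k + 1)) after simplifying.
Take A(k)=k/2 + 1/2, B(k)=1, C(k)=k**3 + k**2 + 7*k/2 + 1/2.
Key eq: (k/2 + 1/2)·f(k+1) = (1)·f(k) + (k**3 + k**2 + 7*k/2 + 1/2).
Degrees (1,0,3) ⇒ d ≤ 2.
Match coefficients ⇒ f(k) = 2*k**2 + 1.
Then R = B(k−1)f/C = 2*(2*k**2 + 1)/(2*k**3 + 2*k**2 + 7*k + 1), so s_k = R(k)·t_k = 2**(1 - k)*(2*k**2 + 1)*factorial(k).
s_(k+1) − s_k = (2*k**3 + 2*k**2 + 7*k + 1)*factorial(k)/2**k = t_k.
Evaluate: s_(n+1) = (2*n**2 + 4*n + 3)*factorial(n + 1)/2**n; subtract s_(2) = 9 ⇒ S(n) = (-9*2**n + 2*n**3*factorial(n) + 6*n**2*factorial(n) + 7*n*factorial(n) + 3*factorial(n))/2**n.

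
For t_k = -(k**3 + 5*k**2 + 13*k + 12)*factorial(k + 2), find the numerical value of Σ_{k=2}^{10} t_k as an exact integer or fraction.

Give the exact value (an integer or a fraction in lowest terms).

Σ = -840647807784

Ratio r(k) = (k**4 + 11*k**3 + 50*k**2 + 109*k + 93)/(k**3 + 5*k**2 + 13*k + 12).
Gosper form: A/B · C(k+1)/C(k) with A=k + 3, B=1, C=k**3 + 5*k**2 + 13*k + 12.
Need (k + 3)·f(k+1) − (1)·f(k) = k**3 + 5*k**2 + 13*k + 12.
Degrees (1,0,3) ⇒ d ≤ 2.
A polynomial solution: f(k) = k**2 + k + 3.
Get s_k = R·t_k = -(k**2 + k + 3)*factorial(k + 2) with R(k) = B(k−1)f(k)/C(k) = (k**2 + k + 3)/(k**3 + 5*k**2 + 13*k + 12).
Check: Δs_k = -(k**3 + 5*k**2 + 13*k + 12)*factorial(k + 2). ✓
Sum = s_(11) − s_(2); s_(11) = -840647808000, s_(2) = -216 ⇒ -840647807784.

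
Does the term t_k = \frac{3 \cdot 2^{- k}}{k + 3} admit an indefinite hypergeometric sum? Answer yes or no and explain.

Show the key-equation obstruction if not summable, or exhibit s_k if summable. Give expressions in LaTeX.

r(k) = (k + 3)/(2*(k + 4)) after simplifying.
A = k/2 + 3/2, B = k + 4, C = 1.
Need (k/2 + 3/2)·f(k+1) − (k + 3)·f(k) = 1.
From deg A=1, deg B=1, deg C=0: d=-1.
Negative degree bound (-1): no f exists, t_k not Gosper-summable.

No — negative degree bound, so no certificate f.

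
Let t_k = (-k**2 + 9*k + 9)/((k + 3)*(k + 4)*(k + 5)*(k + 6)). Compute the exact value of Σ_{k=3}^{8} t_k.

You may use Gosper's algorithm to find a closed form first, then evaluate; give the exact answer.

Σ = 33/1456

Compute t_(k+1)/t_k: get (k + 3)*(9*k - (k + 1)**2 + 18)/((k + 7)*(-k**2 + 9*k + 9)).
Normal form (A,B,C) = (k + 3, k + 7, k**2 - 9*k - 9).
Set up (k + 3)·f(k+1) − (k + 6)·f(k) − (k**2 - 9*k - 9) = 0.
Degrees (1,1,2) ⇒ d ≤ 3.
Solve for f: f(k) = -k*(k**2 + 32*k + 27)/20 (degree 3 ≤ 3).
So s_k = (B(k−1)f/C)·t_k = (-k*(k + 6)*(k**2 + 32*k + 27)/(20*(k**2 - 9*k - 9)))·t_k = k*(k**2 + 32*k + 27)/(20*(k + 3)*(k + 4)*(k + 5)).
Check: Δs_k = (-k**2 + 9*k + 9)/(k**4 + 18*k**3 + 119*k**2 + 342*k + 360). ✓
Evaluate s at k=9 and k=3: 297/3640 and 33/560; difference 33/1456.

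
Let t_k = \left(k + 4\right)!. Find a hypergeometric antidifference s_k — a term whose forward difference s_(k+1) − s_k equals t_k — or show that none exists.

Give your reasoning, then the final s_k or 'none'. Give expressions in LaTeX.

t_(k+1)/t_k = k + 5.
Factor: A=k + 5; B=1; C=1.
Need (k + 5)·f(k+1) − (1)·f(k) = 1.
deg f ≤ -1 (via 1,0,0).
Negative degree bound (-1): no f exists, t_k not Gosper-summable.

not Gosper-summable; s_k does not exist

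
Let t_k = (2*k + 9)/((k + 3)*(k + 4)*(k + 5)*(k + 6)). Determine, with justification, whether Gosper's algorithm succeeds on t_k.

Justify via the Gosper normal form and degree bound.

Yes. s_k = k*(k + 8)/(15*(k**2 + 8*k + 15)).

Step 1: r(k) = (k + 3)*(2*k + 11)/((k + 7)*(2*k + 9)).
A = k + 3, B = k + 7, C = k + 9/2.
Need (k + 3)·f(k+1) − (k + 6)·f(k) = k + 9/2.
From deg A=1, deg B=1, deg C=1: d=3.
Solving with deg f ≤ 3: f(k) = k*(k + 4)*(k + 8)/30.
So s_k = (B(k−1)f/C)·t_k = (k*(k + 4)*(k + 6)*(k + 8)/(15*(2*k + 9)))·t_k = k*(k + 8)/(15*(k**2 + 8*k + 15)).
Check: Δs_k = (2*k + 9)/(k**4 + 18*k**3 + 119*k**2 + 342*k + 360). ✓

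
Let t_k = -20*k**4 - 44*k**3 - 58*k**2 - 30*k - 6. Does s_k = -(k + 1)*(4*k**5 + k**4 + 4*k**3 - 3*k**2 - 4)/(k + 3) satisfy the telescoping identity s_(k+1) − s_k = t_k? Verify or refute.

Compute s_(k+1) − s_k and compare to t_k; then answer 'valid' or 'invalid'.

s_(k+1) = -(k + 2)*(4*(k + 1)**5 + (k + 1)**4 + 4*(k + 1)**3 - 3*(k + 1)**2 - 4)/(k + 4)
s_(k+1) − s_k = 2*(-10*k**6 - 76*k**5 - 200*k**4 - 296*k**3 - 249*k**2 - 105*k - 14)/(k**2 + 7*k + 12)
(s_(k+1) − s_k) − t_k = 2*(16*k**5 + 103*k**4 + 186*k**3 + 207*k**2 + 96*k + 22)/(k**2 + 7*k + 12)

Invalid: residual 2*(16*k**5 + 103*k**4 + 186*k**3 + 207*k**2 + 96*k + 22)/(k**2 + 7*k + 12) ≠ 0.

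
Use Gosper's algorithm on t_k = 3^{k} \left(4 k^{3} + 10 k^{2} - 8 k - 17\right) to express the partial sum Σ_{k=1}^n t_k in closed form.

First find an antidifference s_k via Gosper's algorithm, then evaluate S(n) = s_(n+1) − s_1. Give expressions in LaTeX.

S(n) = 6 \cdot 3^{n} n^{3} + 6 \cdot 3^{n} n^{2} - 9 \cdot 3^{n} n - 21 \cdot 3^{n} + 21

t_(k+1)/t_k = 3*(4*k**3 + 22*k**2 + 24*k - 11)/(4*k**3 + 10*k**2 - 8*k - 17).
Factor: A=3; B=1; C=k**3 + 5*k**2/2 - 2*k - 17/4.
Solve (3)·f(k+1) − (1)·f(k) = k**3 + 5*k**2/2 - 2*k - 17/4.
Bound: deg f ≤ 3.
Solve for f: f(k) = (2*k**3 - 4*k**2 - k - 4)/4 (degree 3 ≤ 3).
Get s_k = R·t_k = 3**k*(2*k**3 - 4*k**2 - k - 4) with R(k) = B(k−1)f(k)/C(k) = (2*k**3 - 4*k**2 - k - 4)/(4*k**3 + 10*k**2 - 8*k - 17).
Check: Δs_k = 3**k*(4*k**3 + 10*k**2 - 8*k - 17). ✓
Evaluate: s_(n+1) = 3**(n + 1)*(2*n**3 + 2*n**2 - 3*n - 7); subtract s_(1) = -21 ⇒ S(n) = 6*3**n*n**3 + 6*3**n*n**2 - 9*3**n*n - 21*3**n + 21.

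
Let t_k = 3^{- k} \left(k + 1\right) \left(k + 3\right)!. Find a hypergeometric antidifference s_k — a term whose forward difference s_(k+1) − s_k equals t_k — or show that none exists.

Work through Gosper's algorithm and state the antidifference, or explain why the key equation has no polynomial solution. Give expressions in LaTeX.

t_(k+1)/t_k = (k + 2)*(k + 4)/(3*(k + 1)).
Normal form (A,B,C) = (k/3 + 4/3, 1, k + 1).
Solve (k/3 + 4/3)·f(k+1) − (1)·f(k) = k + 1.
Degrees (1,0,1) ⇒ d ≤ 0.
Solving with deg f ≤ 0: f(k) = 3.
So s_k = (B(k−1)f/C)·t_k = (3/(k + 1))·t_k = 3**(1 - k)*factorial(k + 3).
Verify: (k + 1)*factorial(k + 3)/3**k matches t_k.

s_k = 3^{1 - k} \left(k + 3\right)!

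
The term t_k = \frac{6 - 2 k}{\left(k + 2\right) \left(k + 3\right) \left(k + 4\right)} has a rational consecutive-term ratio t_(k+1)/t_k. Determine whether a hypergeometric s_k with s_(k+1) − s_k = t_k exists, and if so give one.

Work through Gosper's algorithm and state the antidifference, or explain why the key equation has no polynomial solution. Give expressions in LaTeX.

r(k) = (k - 2)*(k + 2)/((k - 3)*(k + 5)) after simplifying.
So A=k + 2 and B=k + 5, with C=k - 3.
f must satisfy (k + 2)·f(k+1) − (k + 4)·f(k) = k - 3.
Bound: deg f ≤ 2.
A polynomial solution: f(k) = -k*(k + 17)/12.
R(k) = B(k−1)·f(k)/C(k) = -k*(k + 4)*(k + 17)/(12*(k - 3)); s_k = R·t_k = k*(k + 17)/(6*(k + 2)*(k + 3)).
s_(k+1) − s_k = 2*(3 - k)/(k**3 + 9*k**2 + 26*k + 24) = t_k.

s_k = \frac{k \left(k + 17\right)}{6 \left(k + 2\right) \left(k + 3\right)}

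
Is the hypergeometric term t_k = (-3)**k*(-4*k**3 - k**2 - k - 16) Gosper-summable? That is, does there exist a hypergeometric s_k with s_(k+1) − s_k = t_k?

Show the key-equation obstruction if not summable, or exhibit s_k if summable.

Yes. s_k = (-3)**k*(k**3 - 2*k**2 + k + 4).

The ratio is 3*(-4*k**3 - 13*k**2 - 15*k - 22)/(4*k**3 + k**2 + k + 16).
A = -3, B = 1, C = k**3 + k**2/4 + k/4 + 4.
Key eq: (-3)·f(k+1) = (1)·f(k) + (k**3 + k**2/4 + k/4 + 4).
Bound: deg f ≤ 3.
Solve for f: f(k) = -(k + 1)*(k**2 - 3*k + 4)/4 (degree 3 ≤ 3).
R(k) = B(k−1)·f(k)/C(k) = -(k + 1)*(k**2 - 3*k + 4)/(4*k**3 + k**2 + k + 16); s_k = R·t_k = (-3)**k*(k**3 - 2*k**2 + k + 4).
s_(k+1) − s_k = (-3)**k*(-4*k**3 - k**2 - k - 16) = t_k.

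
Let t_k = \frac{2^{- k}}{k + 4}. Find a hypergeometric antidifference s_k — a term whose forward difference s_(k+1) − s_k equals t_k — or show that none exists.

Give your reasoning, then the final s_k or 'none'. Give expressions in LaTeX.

no hypergeometric antidifference exists

Compute t_(k+1)/t_k: get (k + 4)/(2*(k + 5)).
Gosper form: A/B · C(k+1)/C(k) with A=k/2 + 2, B=k + 5, C=1.
Key eq: (k/2 + 2)·f(k+1) = (k + 4)·f(k) + (1).
Degrees (1,1,0) ⇒ d ≤ -1.
d = -1 < 0 ⇒ no nonzero polynomial f; not summable.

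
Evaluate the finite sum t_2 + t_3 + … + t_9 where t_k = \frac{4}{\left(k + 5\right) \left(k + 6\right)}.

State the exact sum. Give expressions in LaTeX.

Σ = 32/105

The ratio is (k + 5)/(k + 7).
A = k + 5, B = k + 7, C = 1.
Key eq: (k + 5)·f(k+1) = (k + 6)·f(k) + (1).
From deg A=1, deg B=1, deg C=0: d=1.
Solve for f: f(k) = k/5 (degree 1 ≤ 1).
Get s_k = R·t_k = 4*k/(5*(k + 5)) with R(k) = B(k−1)f(k)/C(k) = k*(k + 6)/5.
Δs = 4/(k**2 + 11*k + 30), as required.
Evaluate s at k=10 and k=2: 8/15 and 8/35; difference 32/105.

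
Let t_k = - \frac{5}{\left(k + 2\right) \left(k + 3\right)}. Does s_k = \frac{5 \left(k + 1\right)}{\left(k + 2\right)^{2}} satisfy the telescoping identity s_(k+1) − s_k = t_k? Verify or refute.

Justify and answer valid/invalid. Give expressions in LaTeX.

Invalid: residual \frac{5 \left(2 k + 5\right)}{k^{4} + 10 k^{3} + 37 k^{2} + 60 k + 36} ≠ 0.

s_(k+1) = 5*(k + 2)/(k + 3)**2
s_(k+1) − s_k = 5*(-(k + 1)*(k + 3)**2 + (k + 2)**3)/((k + 2)**2*(k + 3)**2)
(s_(k+1) − s_k) − t_k = 5*(2*k + 5)/(k**4 + 10*k**3 + 37*k**2 + 60*k + 36)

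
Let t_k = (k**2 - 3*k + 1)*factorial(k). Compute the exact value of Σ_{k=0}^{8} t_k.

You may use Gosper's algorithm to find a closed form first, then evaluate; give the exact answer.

Ratio r(k) = (k**3 - 2*k - 1)/(k**2 - 3*k + 1).
Normal form (A,B,C) = (k + 1, 1, k**2 - 3*k + 1).
Set up (k + 1)·f(k+1) − (1)·f(k) − (k**2 - 3*k + 1) = 0.
Bound: deg f ≤ 1.
Match coefficients ⇒ f(k) = k - 4.
Get s_k = R·t_k = (k - 4)*factorial(k) with R(k) = B(k−1)f(k)/C(k) = (k - 4)/(k**2 - 3*k + 1).
Δs = (k**2 - 3*k + 1)*factorial(k), as required.
Telescoping: Σ = s_(9) − s_(0) = 1814400 − (-4) = 1814404.

Σ = 1814404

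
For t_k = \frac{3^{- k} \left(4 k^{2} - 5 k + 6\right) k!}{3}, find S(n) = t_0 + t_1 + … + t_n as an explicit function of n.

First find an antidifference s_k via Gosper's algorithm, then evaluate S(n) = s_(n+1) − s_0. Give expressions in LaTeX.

Ratio r(k) = (k + 1)*(-5*k + 4*(k + 1)**2 + 1)/(3*(4*k**2 - 5*k + 6)).
Factor: A=k/3 + 1/3; B=1; C=k**2 - 5*k/4 + 3/2.
Key eq: (k/3 + 1/3)·f(k+1) = (1)·f(k) + (k**2 - 5*k/4 + 3/2).
Degrees (1,0,2) ⇒ d ≤ 1.
Coefficient equations give f(k) = 3*(4*k - 1)/4.
Certificate R = B(k−1)f/C = 3*(4*k - 1)/(4*k**2 - 5*k + 6) gives s_k = (4*k - 1)*factorial(k)/3**k.
Δs = (4*k**2 - 5*k + 6)*factorial(k)/(3*3**k), as required.
Evaluate: s_(n+1) = 3**(-n - 1)*(4*n + 3)*factorial(n + 1); subtract s_(0) = -1 ⇒ S(n) = 3**(-n - 1)*(3**(n + 1) + 4*n**2*factorial(n) + 7*n*factorial(n) + 3*factorial(n)).

S(n) = 3^{- n - 1} \left(3^{n + 1} + 4 n^{2} n! + 7 n n! + 3 n!\right)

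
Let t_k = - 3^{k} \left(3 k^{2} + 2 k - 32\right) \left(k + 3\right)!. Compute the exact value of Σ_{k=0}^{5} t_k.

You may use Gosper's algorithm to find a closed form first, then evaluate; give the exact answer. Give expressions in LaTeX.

Ratio r(k) = 3*(3*k**3 + 20*k**2 + 5*k - 108)/(3*k**2 + 2*k - 32).
Take A(k)=3*k + 12, B(k)=1, C(k)=k**2 + 2*k/3 - 32/3.
Solve (3*k + 12)·f(k+1) − (1)·f(k) = k**2 + 2*k/3 - 32/3.
deg f ≤ 1 (via 1,0,2).
A polynomial solution: f(k) = (k - 4)/3.
R(k) = B(k−1)·f(k)/C(k) = (k - 4)/(3*k**2 + 2*k - 32); s_k = R·t_k = -3**k*(k - 4)*factorial(k + 3).
s_(k+1) − s_k = -3**k*(3*k**2 + 2*k - 32)*factorial(k + 3) = t_k.
Σ_(k=0)^(5) t_k = s_(6) − s_(0) = -529079040 − (24) = -529079064.

Σ = -529079064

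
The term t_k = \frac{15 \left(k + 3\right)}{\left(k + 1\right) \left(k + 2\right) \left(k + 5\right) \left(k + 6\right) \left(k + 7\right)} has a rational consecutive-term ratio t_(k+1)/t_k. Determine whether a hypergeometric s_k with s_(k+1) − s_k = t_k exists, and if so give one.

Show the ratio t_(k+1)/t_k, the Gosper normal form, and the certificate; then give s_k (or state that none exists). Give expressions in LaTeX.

t_(k+1)/t_k = (k + 1)*(k + 4)*(k + 5)/((k + 3)**2*(k + 8)).
Factor: A=k + 1; B=k + 8; C=k**3 + 10*k**2 + 33*k + 36.
Need (k + 1)·f(k+1) − (k + 7)·f(k) = k**3 + 10*k**2 + 33*k + 36.
d = 6 from the (1,1,3) case.
Solving with deg f ≤ 6: f(k) = k*(k + 2)*(k + 3)*(k + 4)*(k**2 + 12*k + 41)/90.
Then R = B(k−1)f/C = k*(k + 2)*(k + 7)*(k**2 + 12*k + 41)/(90*(k + 3)), so s_k = R(k)·t_k = k*(k**2 + 12*k + 41)/(6*(k**3 + 12*k**2 + 41*k + 30)).
Δs = 15*(k + 3)/(k**5 + 21*k**4 + 163*k**3 + 567*k**2 + 844*k + 420), as required.

s_k = \frac{k \left(k^{2} + 12 k + 41\right)}{6 \left(k^{3} + 12 k^{2} + 41 k + 30\right)}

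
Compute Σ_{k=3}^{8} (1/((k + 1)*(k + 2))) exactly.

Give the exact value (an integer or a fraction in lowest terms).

Ratio r(k) = (k + 1)/(k + 3).
A = k + 1, B = k + 3, C = 1.
Need (k + 1)·f(k+1) − (k + 2)·f(k) = 1.
Bound: deg f ≤ 1.
Match coefficients ⇒ f(k) = k.
Then R = B(k−1)f/C = k*(k + 2), so s_k = R(k)·t_k = k/(k + 1).
Verify: 1/(k**2 + 3*k + 2) matches t_k.
Telescoping: Σ = s_(9) − s_(3) = 9/10 − (3/4) = 3/20.

Σ = 3/20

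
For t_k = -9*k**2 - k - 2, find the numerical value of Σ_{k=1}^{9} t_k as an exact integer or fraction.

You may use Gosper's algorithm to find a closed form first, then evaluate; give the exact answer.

t_(k+1)/t_k = (k + 9*(k + 1)**2 + 3)/(9*k**2 + k + 2).
Factor: A=1; B=1; C=k**2 + k/9 + 2/9.
f must satisfy (1)·f(k+1) − (1)·f(k) = k**2 + k/9 + 2/9.
deg f ≤ 3 (via 0,0,2).
Solve for f: f(k) = k*(3*k**2 - 4*k + 3)/9 (degree 3 ≤ 3).
Get s_k = R·t_k = k*(-3*k**2 + 4*k - 3) with R(k) = B(k−1)f(k)/C(k) = k*(3*k**2 - 4*k + 3)/(9*k**2 + k + 2).
Δs = -9*k**2 - k - 2, as required.
Σ_(k=1)^(9) t_k = s_(10) − s_(1) = -2630 − (-2) = -2628.

Σ = -2628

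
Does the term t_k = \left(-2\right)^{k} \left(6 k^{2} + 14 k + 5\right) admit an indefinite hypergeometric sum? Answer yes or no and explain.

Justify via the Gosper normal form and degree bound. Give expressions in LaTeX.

Compute t_(k+1)/t_k: get 2*(-6*k**2 - 26*k - 25)/(6*k**2 + 14*k + 5).
Gosper form: A/B · C(k+1)/C(k) with A=-2, B=1, C=k**2 + 7*k/3 + 5/6.
Solve (-2)·f(k+1) − (1)·f(k) = k**2 + 7*k/3 + 5/6.
Degrees (0,0,2) ⇒ d ≤ 2.
Solve for f: f(k) = -(2*k**2 + 2*k - 1)/6 (degree 2 ≤ 2).
Get s_k = R·t_k = (-2)**k*(-2*k**2 - 2*k + 1) with R(k) = B(k−1)f(k)/C(k) = -(2*k**2 + 2*k - 1)/(6*k**2 + 14*k + 5).
Verify: (-2)**k*(6*k**2 + 14*k + 5) matches t_k.

Yes. s_k = \left(-2\right)^{k} \left(- 2 k^{2} - 2 k + 1\right).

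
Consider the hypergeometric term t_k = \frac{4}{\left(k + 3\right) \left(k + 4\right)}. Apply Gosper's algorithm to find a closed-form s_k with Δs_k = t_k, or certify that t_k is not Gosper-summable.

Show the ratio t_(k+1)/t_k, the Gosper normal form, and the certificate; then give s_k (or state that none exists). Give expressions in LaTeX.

Compute t_(k+1)/t_k: get (k + 3)/(k + 5).
A = k + 3, B = k + 5, C = 1.
Solve (k + 3)·f(k+1) − (k + 4)·f(k) = 1.
deg f ≤ 1 (via 1,1,0).
Match coefficients ⇒ f(k) = k/3.
R(k) = B(k−1)·f(k)/C(k) = k*(k + 4)/3; s_k = R·t_k = 4*k/(3*(k + 3)).
Check: Δs_k = 4/(k**2 + 7*k + 12). ✓

s_k = \frac{4 k}{3 \left(k + 3\right)}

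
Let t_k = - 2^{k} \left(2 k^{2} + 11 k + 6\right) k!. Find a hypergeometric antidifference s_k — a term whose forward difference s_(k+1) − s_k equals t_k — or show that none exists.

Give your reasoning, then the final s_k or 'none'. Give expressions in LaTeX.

s_k = - 2^{k} \left(k + 4\right) k!

Ratio r(k) = 2*(2*k**3 + 17*k**2 + 34*k + 19)/(2*k**2 + 11*k + 6).
So A=2*k + 2 and B=1, with C=k**2 + 11*k/2 + 3.
Set up (2*k + 2)·f(k+1) − (1)·f(k) − (k**2 + 11*k/2 + 3) = 0.
d = 1 from the (1,0,2) case.
Match coefficients ⇒ f(k) = (k + 4)/2.
Then R = B(k−1)f/C = (k + 4)/(2*k**2 + 11*k + 6), so s_k = R(k)·t_k = -2**k*(k + 4)*factorial(k).
s_(k+1) − s_k = -2**k*(2*k**2 + 11*k + 6)*factorial(k) = t_k.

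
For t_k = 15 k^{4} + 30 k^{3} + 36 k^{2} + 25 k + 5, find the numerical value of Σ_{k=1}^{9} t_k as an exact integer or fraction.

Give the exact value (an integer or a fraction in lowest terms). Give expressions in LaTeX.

Ratio r(k) = (15*k**4 + 90*k**3 + 216*k**2 + 247*k + 111)/(15*k**4 + 30*k**3 + 36*k**2 + 25*k + 5).
A = 1, B = 1, C = k**4 + 2*k**3 + 12*k**2/5 + 5*k/3 + 1/3.
Key eq: (1)·f(k+1) = (1)·f(k) + (k**4 + 2*k**3 + 12*k**2/5 + 5*k/3 + 1/3).
d = 5 from the (0,0,4) case.
Match coefficients ⇒ f(k) = k*(3*k**4 + 2*k**2 + 2*k - 2)/15.
R(k) = B(k−1)·f(k)/C(k) = k*(3*k**4 + 2*k**2 + 2*k - 2)/(15*k**4 + 30*k**3 + 36*k**2 + 25*k + 5); s_k = R·t_k = k*(3*k**4 + 2*k**2 + 2*k - 2).
Verify: 15*k**4 + 30*k**3 + 36*k**2 + 25*k + 5 matches t_k.
Σ_(k=1)^(9) t_k = s_(10) − s_(1) = 302180 − (5) = 302175.

Σ = 302175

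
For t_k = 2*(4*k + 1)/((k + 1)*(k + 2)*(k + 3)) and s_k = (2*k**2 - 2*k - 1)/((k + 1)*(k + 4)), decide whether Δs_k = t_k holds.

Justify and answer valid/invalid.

Invalid: residual 2*(2*k**3 - 4*k**2 - 41*k - 11)/(k**5 + 15*k**4 + 85*k**3 + 225*k**2 + 274*k + 120) ≠ 0.

s_(k+1) = (-2*k + 2*(k + 1)**2 - 3)/((k + 2)*(k + 5))
s_(k+1) − s_k = 6*(2*k**2 + 5*k + 1)/(k**4 + 12*k**3 + 49*k**2 + 78*k + 40)
(s_(k+1) − s_k) − t_k = 2*(2*k**3 - 4*k**2 - 41*k - 11)/(k**5 + 15*k**4 + 85*k**3 + 225*k**2 + 274*k + 120)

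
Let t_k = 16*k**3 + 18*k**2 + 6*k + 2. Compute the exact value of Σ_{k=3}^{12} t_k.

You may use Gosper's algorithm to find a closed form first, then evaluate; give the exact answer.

Σ = 109280

The ratio is (8*k**3 + 33*k**2 + 45*k + 21)/(8*k**3 + 9*k**2 + 3*k + 1).
Take A(k)=1, B(k)=1, C(k)=k**3 + 9*k**2/8 + 3*k/8 + 1/8.
Set up (1)·f(k+1) − (1)·f(k) − (k**3 + 9*k**2/8 + 3*k/8 + 1/8) = 0.
Bound: deg f ≤ 4.
Coefficient equations give f(k) = k*(2*k**3 - k**2 - k + 1)/8.
Get s_k = R·t_k = 2*k*(2*k**3 - k**2 - k + 1) with R(k) = B(k−1)f(k)/C(k) = k*(2*k**3 - k**2 - k + 1)/(8*k**3 + 9*k**2 + 3*k + 1).
Check: Δs_k = 16*k**3 + 18*k**2 + 6*k + 2. ✓
Sum = s_(13) − s_(3); s_(13) = 109538, s_(3) = 258 ⇒ 109280.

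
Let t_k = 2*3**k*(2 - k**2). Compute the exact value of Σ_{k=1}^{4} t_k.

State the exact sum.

Σ = -2676

Ratio r(k) = 3*((k + 1)**2 - 2)/(k**2 - 2).
Factor: A=3; B=1; C=k**2 - 2.
Solve (3)·f(k+1) − (1)·f(k) = k**2 - 2.
From deg A=0, deg B=0, deg C=2: d=2.
A polynomial solution: f(k) = (k**2 - 3*k + 1)/2.
Certificate R = B(k−1)f/C = (k**2 - 3*k + 1)/(2*(k**2 - 2)) gives s_k = 3**k*(-k**2 + 3*k - 1).
Verify: 2*3**k*(2 - k**2) matches t_k.
Evaluate s at k=5 and k=1: -2673 and 3; difference -2676.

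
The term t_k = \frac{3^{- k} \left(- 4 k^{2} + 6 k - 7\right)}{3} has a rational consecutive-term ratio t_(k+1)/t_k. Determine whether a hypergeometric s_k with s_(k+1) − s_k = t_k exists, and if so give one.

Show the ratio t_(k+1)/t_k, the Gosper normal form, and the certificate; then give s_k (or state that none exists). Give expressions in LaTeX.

s_k = 3^{- k} \left(2 k^{2} - k + 4\right)

t_(k+1)/t_k = (4*k**2 + 2*k + 5)/(3*(4*k**2 - 6*k + 7)).
Normal form (A,B,C) = (1/3, 1, k**2 - 3*k/2 + 7/4).
Key eq: (1/3)·f(k+1) = (1)·f(k) + (k**2 - 3*k/2 + 7/4).
deg f ≤ 2 (via 0,0,2).
Solve for f: f(k) = -3*(2*k**2 - k + 4)/4 (degree 2 ≤ 2).
R(k) = B(k−1)·f(k)/C(k) = -3*(2*k**2 - k + 4)/(4*k**2 - 6*k + 7); s_k = R·t_k = (2*k**2 - k + 4)/3**k.
Verify: (-4*k**2 + 6*k - 7)/(3*3**k) matches t_k.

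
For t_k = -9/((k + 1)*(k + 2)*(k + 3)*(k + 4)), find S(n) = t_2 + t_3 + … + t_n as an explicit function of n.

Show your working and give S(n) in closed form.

Compute t_(k+1)/t_k: get (k + 1)/(k + 5).
Factor: A=k + 1; B=k + 5; C=1.
Solve (k + 1)·f(k+1) − (k + 4)·f(k) = 1.
Degrees (1,1,0) ⇒ d ≤ 3.
Coefficient equations give f(k) = k*(k**2 + 6*k + 11)/18.
Get s_k = R·t_k = k*(-k**2 - 6*k - 11)/(2*(k + 1)*(k + 2)*(k + 3)) with R(k) = B(k−1)f(k)/C(k) = k*(k + 4)*(k**2 + 6*k + 11)/18.
Check: Δs_k = -9/(k**4 + 10*k**3 + 35*k**2 + 50*k + 24). ✓
Evaluate: s_(n+1) = (-n**3 - 9*n**2 - 26*n - 18)/(2*(n**3 + 9*n**2 + 26*n + 24)); subtract s_(2) = -9/20 ⇒ S(n) = (-n**3 - 9*n**2 - 26*n + 36)/(20*(n**3 + 9*n**2 + 26*n + 24)).

S(n) = (-n**3 - 9*n**2 - 26*n + 36)/(20*(n**3 + 9*n**2 + 26*n + 24))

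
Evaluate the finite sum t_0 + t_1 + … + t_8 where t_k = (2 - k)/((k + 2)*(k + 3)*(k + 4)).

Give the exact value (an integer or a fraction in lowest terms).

The ratio is (k - 1)*(k + 2)/((k - 2)*(k + 5)).
Factor: A=k + 2; B=k + 5; C=k - 2.
Solve (k + 2)·f(k+1) − (k + 4)·f(k) = k - 2.
Degrees (1,1,1) ⇒ d ≤ 2.
Coefficient equations give f(k) = -k.
Certificate R = B(k−1)f/C = -k*(k + 4)/(k - 2) gives s_k = k/((k + 2)*(k + 3)).
Verify: (2 - k)/(k**3 + 9*k**2 + 26*k + 24) matches t_k.
Telescoping: Σ = s_(9) − s_(0) = 3/44 − (0) = 3/44.

Σ = 3/44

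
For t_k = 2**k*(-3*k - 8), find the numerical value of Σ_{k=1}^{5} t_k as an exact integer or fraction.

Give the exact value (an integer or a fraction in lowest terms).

Σ = -1270

r(k) = 2*(3*k + 11)/(3*k + 8) after simplifying.
Gosper form: A/B · C(k+1)/C(k) with A=2, B=1, C=k + 8/3.
Key eq: (2)·f(k+1) = (1)·f(k) + (k + 8/3).
Degrees (0,0,1) ⇒ d ≤ 1.
Coefficient equations give f(k) = (3*k + 2)/3.
So s_k = (B(k−1)f/C)·t_k = ((3*k + 2)/(3*k + 8))·t_k = 2**k*(-3*k - 2).
Check: Δs_k = 2**k*(-3*k - 8). ✓
Σ_(k=1)^(5) t_k = s_(6) − s_(1) = -1280 − (-10) = -1270.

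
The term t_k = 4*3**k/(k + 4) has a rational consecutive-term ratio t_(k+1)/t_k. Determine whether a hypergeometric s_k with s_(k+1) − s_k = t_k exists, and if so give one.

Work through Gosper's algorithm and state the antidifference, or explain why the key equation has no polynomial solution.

no hypergeometric antidifference exists

t_(k+1)/t_k = 3*(k + 4)/(k + 5).
Factor: A=3*k + 12; B=k + 5; C=1.
Set up (3*k + 12)·f(k+1) − (k + 4)·f(k) − (1) = 0.
deg f ≤ -1 (via 1,1,0).
Negative degree bound (-1): no f exists, t_k not Gosper-summable.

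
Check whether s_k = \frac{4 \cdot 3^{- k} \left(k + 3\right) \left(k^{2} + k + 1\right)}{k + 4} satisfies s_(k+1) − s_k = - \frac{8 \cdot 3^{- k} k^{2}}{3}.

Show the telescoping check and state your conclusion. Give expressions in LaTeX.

s_(k+1) = 4*(k + 4)*(k + (k + 1)**2 + 2)/(3*3**k*(k + 5))
s_(k+1) − s_k = 4*(-2*k**4 - 16*k**3 - 29*k**2 + 3*k + 3)/(3*3**k*(k**2 + 9*k + 20))
(s_(k+1) − s_k) − t_k = 4*(2*k**3 + 11*k**2 + 3*k + 3)/(3*3**k*(k**2 + 9*k + 20))

Invalid: residual \frac{4 \cdot 3^{- k} \left(2 k^{3} + 11 k^{2} + 3 k + 3\right)}{3 \left(k^{2} + 9 k + 20\right)} ≠ 0.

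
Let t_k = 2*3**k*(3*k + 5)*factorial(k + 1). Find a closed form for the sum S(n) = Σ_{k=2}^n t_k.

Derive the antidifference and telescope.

S(n) = 6*3**n*factorial(n + 2) - 108

r(k) = 3*(k + 2)*(3*k + 8)/(3*k + 5) after simplifying.
Normal form (A,B,C) = (3*k + 6, 1, k + 5/3).
Set up (3*k + 6)·f(k+1) − (1)·f(k) − (k + 5/3) = 0.
d = 0 from the (1,0,1) case.
Match coefficients ⇒ f(k) = 1/3.
So s_k = (B(k−1)f/C)·t_k = (1/(3*k + 5))·t_k = 2*3**k*factorial(k + 1).
s_(k+1) − s_k = 2*3**k*(3*k + 5)*factorial(k + 1) = t_k.
Telescope: S(n) = s_(n+1) − s_(2) = 6*3**n*factorial(n + 2) − (108) = 6*3**n*factorial(n + 2) - 108.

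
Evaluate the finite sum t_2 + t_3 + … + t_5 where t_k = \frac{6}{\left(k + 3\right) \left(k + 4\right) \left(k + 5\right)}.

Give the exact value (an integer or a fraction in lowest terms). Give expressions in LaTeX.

t_(k+1)/t_k = (k + 3)/(k + 6).
Gosper form: A/B · C(k+1)/C(k) with A=k + 3, B=k + 6, C=1.
Need (k + 3)·f(k+1) − (k + 5)·f(k) = 1.
d = 2 from the (1,1,0) case.
A polynomial solution: f(k) = k*(k + 7)/24.
R(k) = B(k−1)·f(k)/C(k) = k*(k + 5)*(k + 7)/24; s_k = R·t_k = k*(k + 7)/(4*(k + 3)*(k + 4)).
Check: Δs_k = 6/(k**3 + 12*k**2 + 47*k + 60). ✓
Telescoping: Σ = s_(6) − s_(2) = 13/60 − (3/20) = 1/15.

Σ = 1/15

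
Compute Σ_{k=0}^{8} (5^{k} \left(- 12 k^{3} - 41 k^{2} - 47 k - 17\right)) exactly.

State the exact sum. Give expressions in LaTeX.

Σ = -4162109377

Compute t_(k+1)/t_k: get 5*(12*k**3 + 77*k**2 + 165*k + 117)/(12*k**3 + 41*k**2 + 47*k + 17).
Normal form (A,B,C) = (5, 1, k**3 + 41*k**2/12 + 47*k/12 + 17/12).
f must satisfy (5)·f(k+1) − (1)·f(k) = k**3 + 41*k**2/12 + 47*k/12 + 17/12.
Degrees (0,0,3) ⇒ d ≤ 3.
Solve for f: f(k) = (3*k**3 - k**2 + 3*k - 2)/12 (degree 3 ≤ 3).
Get s_k = R·t_k = 5**k*(-3*k**3 + k**2 - 3*k + 2) with R(k) = B(k−1)f(k)/C(k) = (3*k**3 - k**2 + 3*k - 2)/(12*k**3 + 41*k**2 + 47*k + 17).
s_(k+1) − s_k = 5**k*(-12*k**3 - 41*k**2 - 47*k - 17) = t_k.
Sum = s_(9) − s_(0); s_(9) = -4162109375, s_(0) = 2 ⇒ -4162109377.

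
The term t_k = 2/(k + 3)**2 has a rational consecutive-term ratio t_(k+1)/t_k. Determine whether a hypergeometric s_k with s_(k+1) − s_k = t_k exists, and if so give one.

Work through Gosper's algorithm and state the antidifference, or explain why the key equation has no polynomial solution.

no hypergeometric antidifference exists

Step 1: r(k) = (k + 3)**2/(k + 4)**2.
Gosper form: A/B · C(k+1)/C(k) with A=k**2 + 6*k + 9, B=k**2 + 8*k + 16, C=1.
Key eq: (k**2 + 6*k + 9)·f(k+1) = (k**2 + 6*k + 9)·f(k) + (1).
deg f ≤ 0 (via 2,2,0).
Generic f = c0 gives residual -1; -1 = 0 cannot hold, so t_k is not Gosper-summable.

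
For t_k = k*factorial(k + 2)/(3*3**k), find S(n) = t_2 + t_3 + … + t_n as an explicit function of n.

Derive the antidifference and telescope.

S(n) = -8/3 + factorial(n + 3)/(3*3**n)

Compute t_(k+1)/t_k: get (k + 1)*(k + 3)/(3*k).
A = k/3 + 1, B = 1, C = k.
f must satisfy (k/3 + 1)·f(k+1) − (1)·f(k) = k.
d = 0 from the (1,0,1) case.
Match coefficients ⇒ f(k) = 3.
Get s_k = R·t_k = factorial(k + 2)/3**k with R(k) = B(k−1)f(k)/C(k) = 3/k.
Δs = k*factorial(k + 2)/(3*3**k), as required.
s_(n+1) = 3**(-n - 1)*factorial(n + 3) and s_(2) = 8/3, so S(n) = -8/3 + factorial(n + 3)/(3*3**n).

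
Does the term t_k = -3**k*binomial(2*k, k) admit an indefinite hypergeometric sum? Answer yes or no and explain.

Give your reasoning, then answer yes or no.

Ratio r(k) = 6*(2*k + 1)/(k + 1).
Gosper form: A/B · C(k+1)/C(k) with A=12*k + 6, B=k + 1, C=1.
f must satisfy (12*k + 6)·f(k+1) − (k)·f(k) = 1.
d = -1 from the (1,1,0) case.
deg f ≤ -1 is impossible — no certificate.

No — t_k has no hypergeometric antidifference.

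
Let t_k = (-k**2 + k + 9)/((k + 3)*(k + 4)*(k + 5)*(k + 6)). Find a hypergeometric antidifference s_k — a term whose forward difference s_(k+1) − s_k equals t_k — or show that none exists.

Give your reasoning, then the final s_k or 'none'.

r(k) = (k + 3)*(k - (k + 1)**2 + 10)/((k + 7)*(-k**2 + k + 9)) after simplifying.
A = k + 3, B = k + 7, C = k**2 - k - 9.
Key eq: (k + 3)·f(k+1) = (k + 6)·f(k) + (k**2 - k - 9).
d = 3 from the (1,1,2) case.
Match coefficients ⇒ f(k) = k*(k**2 - 48*k - 133)/60.
R(k) = B(k−1)·f(k)/C(k) = k*(k + 6)*(k**2 - 48*k - 133)/(60*(k**2 - k - 9)); s_k = R·t_k = k*(-k**2 + 48*k + 133)/(60*(k + 3)*(k + 4)*(k + 5)).
s_(k+1) − s_k = (-k**2 + k + 9)/(k**4 + 18*k**3 + 119*k**2 + 342*k + 360) = t_k.

s_k = k*(-k**2 + 48*k + 133)/(60*(k + 3)*(k + 4)*(k + 5))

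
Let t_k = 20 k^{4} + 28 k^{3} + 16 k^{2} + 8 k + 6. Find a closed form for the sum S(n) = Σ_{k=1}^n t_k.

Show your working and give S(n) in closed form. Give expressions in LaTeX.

The ratio is (10*k**4 + 54*k**3 + 110*k**2 + 102*k + 39)/(10*k**4 + 14*k**3 + 8*k**2 + 4*k + 3).
Take A(k)=1, B(k)=1, C(k)=k**4 + 7*k**3/5 + 4*k**2/5 + 2*k/5 + 3/10.
Need (1)·f(k+1) − (1)·f(k) = k**4 + 7*k**3/5 + 4*k**2/5 + 2*k/5 + 3/10.
d = 5 from the (0,0,4) case.
Match coefficients ⇒ f(k) = k*(4*k**4 - 3*k**3 - 2*k**2 + 3*k + 4)/20.
R(k) = B(k−1)·f(k)/C(k) = k*(4*k**4 - 3*k**3 - 2*k**2 + 3*k + 4)/(2*(10*k**4 + 14*k**3 + 8*k**2 + 4*k + 3)); s_k = R·t_k = k*(4*k**4 - 3*k**3 - 2*k**2 + 3*k + 4).
Δs = 20*k**4 + 28*k**3 + 16*k**2 + 8*k + 6, as required.
s_(n+1) = 4*n**5 + 17*n**4 + 26*n**3 + 19*n**2 + 12*n + 6 and s_(1) = 6, so S(n) = n*(4*n**4 + 17*n**3 + 26*n**2 + 19*n + 12).

S(n) = n \left(4 n^{4} + 17 n^{3} + 26 n^{2} + 19 n + 12\right)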